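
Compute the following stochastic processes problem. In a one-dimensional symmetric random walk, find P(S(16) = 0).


P(S(16) = 0) = C(16,8) / 4^8
= 12870 / 65536
= 0.1964

0.1964


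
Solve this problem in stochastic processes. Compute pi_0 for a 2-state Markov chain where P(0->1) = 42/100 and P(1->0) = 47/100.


Stationary distribution: pi_0 = p10/(p01+p10), pi_1 = p01/(p01+p10)
p01 = 0.4200, p10 = 0.4700
pi_0 = 0.5281

0.5281


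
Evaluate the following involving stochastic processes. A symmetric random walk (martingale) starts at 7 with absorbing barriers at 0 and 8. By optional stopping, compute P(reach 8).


By optional stopping theorem: E(M at tau) = M(0) = 7
P(hit 8)*8 + P(hit 0)*0 = 7
P(hit 8) = (7 - 0)/(8 - 0) = 7/8 = 0.8750

0.8750


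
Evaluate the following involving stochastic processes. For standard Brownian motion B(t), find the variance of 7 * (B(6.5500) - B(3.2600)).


Var(alpha*(B(t)-B(s))) = alpha^2 * (t-s)
= 7^2 * (6.5500 - 3.2600)
= 49 * 3.2900
= 161.2100

161.2100


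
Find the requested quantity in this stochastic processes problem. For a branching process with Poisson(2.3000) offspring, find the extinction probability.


Since mu = 2.3000 > 1, extinction prob q < 1.
Solve s = exp(mu*(s-1)) iteratively.
q = 0.1376

0.1376


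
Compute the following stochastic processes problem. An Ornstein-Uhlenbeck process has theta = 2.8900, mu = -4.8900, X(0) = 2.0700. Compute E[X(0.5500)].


E[X(t)] = mu + (X(0) - mu)*exp(-theta*t)
= -4.8900 + (2.0700 - -4.8900)*exp(-2.8900*0.5500)
= -4.8900 + 6.9600 * 0.2040
= -3.4700

-3.4700


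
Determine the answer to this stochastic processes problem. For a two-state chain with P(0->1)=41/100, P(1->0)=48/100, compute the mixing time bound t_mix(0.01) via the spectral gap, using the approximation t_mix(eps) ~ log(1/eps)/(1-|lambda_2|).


lambda_2 = |1 - p01 - p10| = |1 - 0.4100 - 0.4800| = 0.1100
t_mix ~ log(1/eps)/(1 - |lambda_2|)
= log(100)/(1 - 0.1100) = 4.6052/0.8900
= 5.1743

5.1743


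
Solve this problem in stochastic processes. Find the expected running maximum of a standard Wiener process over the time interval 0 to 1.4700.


E(max B(s)) = sqrt(2t/pi)
= sqrt(2*1.4700/pi)
= sqrt(0.9358)
= 0.9674

0.9674


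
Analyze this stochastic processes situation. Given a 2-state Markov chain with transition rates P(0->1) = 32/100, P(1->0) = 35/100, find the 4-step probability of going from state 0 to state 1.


Computing P^4 by matrix multiplication.
P = [[0.6800, 0.3200], [0.3500, 0.6500]]
After raising P to the power 4:
P^4(0,1) = 0.4719

0.4719


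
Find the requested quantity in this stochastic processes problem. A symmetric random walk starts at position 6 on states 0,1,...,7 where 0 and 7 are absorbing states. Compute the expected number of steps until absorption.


For symmetric RW on 0,...,N with absorbing barriers, E(i) = i*(N-i)
E(6) = 6 * 1 = 6

6


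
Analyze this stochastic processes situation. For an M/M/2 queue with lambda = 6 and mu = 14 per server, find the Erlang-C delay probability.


a = lambda/mu = 0.4286
rho = a/c = 0.2143
Erlang-C formula applied:
C(c,a) = 0.0756

0.0756


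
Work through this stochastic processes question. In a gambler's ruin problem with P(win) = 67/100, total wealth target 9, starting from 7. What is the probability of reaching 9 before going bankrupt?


Gambler's ruin formula:
r = q/p = 0.3300/0.6700 = 0.4925
P(win) = (1 - r^i)/(1 - r^N)
= (1 - 0.4925^7)/(1 - 0.4925^9)
= 0.9947

0.9947


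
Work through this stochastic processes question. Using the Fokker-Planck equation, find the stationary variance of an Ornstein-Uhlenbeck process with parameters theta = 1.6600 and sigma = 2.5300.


Stationary variance = sigma^2 / (2*theta)
= 2.5300^2 / (2*1.6600)
= 6.4009 / 3.3200
= 1.9280

1.9280


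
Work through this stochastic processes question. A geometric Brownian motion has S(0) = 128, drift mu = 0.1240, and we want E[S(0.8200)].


E[S(t)] = S(0) * exp(mu * t)
= 128 * exp(0.1240 * 0.8200)
= 128 * 1.1070
= 141.6997

141.6997


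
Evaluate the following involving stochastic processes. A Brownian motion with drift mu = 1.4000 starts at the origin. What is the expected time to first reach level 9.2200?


Expected first passage time = a/mu
= 9.2200/1.4000
= 6.5857

6.5857


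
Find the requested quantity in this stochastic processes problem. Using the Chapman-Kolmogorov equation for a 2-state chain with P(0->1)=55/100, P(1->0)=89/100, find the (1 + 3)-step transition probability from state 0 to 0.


P^4 = P^1 * P^3
Computing via matrix multiplication of the transition matrix.
Entry (0,0) of P^4 = 0.6324

0.6324


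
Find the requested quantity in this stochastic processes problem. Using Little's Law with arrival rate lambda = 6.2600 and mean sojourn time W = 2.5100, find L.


Little's Law: L = lambda * W
= 6.2600 * 2.5100
= 15.7126

15.7126


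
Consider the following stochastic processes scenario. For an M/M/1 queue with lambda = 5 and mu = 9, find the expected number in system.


rho = 5/9 = 0.5556
L = rho/(1-rho)
= 0.5556/0.4444
= 1.2500

1.2500


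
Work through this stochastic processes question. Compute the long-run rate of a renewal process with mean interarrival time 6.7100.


Long-run renewal rate = 1/E(X)
= 1/6.7100
= 0.1490

0.1490


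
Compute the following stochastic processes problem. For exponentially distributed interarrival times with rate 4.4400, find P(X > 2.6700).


P(X > t) = exp(-lambda * t)
= exp(-4.4400 * 2.6700)
= exp(-11.8548) = 7.1044e-06

7.1044e-06


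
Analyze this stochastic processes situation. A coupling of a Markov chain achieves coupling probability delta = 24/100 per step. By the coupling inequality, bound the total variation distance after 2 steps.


TV distance bound <= (1-delta)^n
= (1 - 0.2400)^2
= 0.7600^2
= 0.5776

0.5776


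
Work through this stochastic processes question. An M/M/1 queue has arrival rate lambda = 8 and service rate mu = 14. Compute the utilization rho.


rho = lambda/mu
= 8/14
= 0.5714

0.5714


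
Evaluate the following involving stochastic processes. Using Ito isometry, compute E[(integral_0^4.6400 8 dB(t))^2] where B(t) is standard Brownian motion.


By Ito isometry: E[(int f dB)^2] = int f^2 dt
= 8^2 * 4.6400
= 64 * 4.6400 = 296.9600

296.9600


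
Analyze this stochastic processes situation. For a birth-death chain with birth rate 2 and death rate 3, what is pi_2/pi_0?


For birth-death process, pi_n/pi_0 = (lambda/mu)^n
= (2/3)^2
= 0.4444

0.4444


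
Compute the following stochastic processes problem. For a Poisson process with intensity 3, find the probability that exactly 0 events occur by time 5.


P(N(t)=k) = (lambda*t)^k * exp(-lambda*t) / k!
lambda*t = 15
= 15^0 * exp(-15) / 0!
= 1 * 3.0590e-07 / 1
= 3.0590e-07

3.0590e-07


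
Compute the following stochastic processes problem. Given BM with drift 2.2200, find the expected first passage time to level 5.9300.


Expected first passage time = a/mu
= 5.9300/2.2200
= 2.6712

2.6712


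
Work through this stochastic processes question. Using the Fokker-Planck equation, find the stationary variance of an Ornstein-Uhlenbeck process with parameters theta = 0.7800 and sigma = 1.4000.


Stationary variance = sigma^2 / (2*theta)
= 1.4000^2 / (2*0.7800)
= 1.9600 / 1.5600
= 1.2564

1.2564


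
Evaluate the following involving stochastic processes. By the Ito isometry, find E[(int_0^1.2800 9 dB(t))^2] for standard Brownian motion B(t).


By Ito isometry: E[(int f dB)^2] = int f^2 dt
= 9^2 * 1.2800
= 81 * 1.2800 = 103.6800

103.6800


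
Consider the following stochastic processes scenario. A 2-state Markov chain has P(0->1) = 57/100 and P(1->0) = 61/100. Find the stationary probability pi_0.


Stationary distribution: pi_0 = p10/(p01+p10), pi_1 = p01/(p01+p10)
p01 = 0.5700, p10 = 0.6100
pi_0 = 0.5169

0.5169


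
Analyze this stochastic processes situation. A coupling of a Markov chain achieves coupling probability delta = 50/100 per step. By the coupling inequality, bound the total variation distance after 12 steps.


TV distance bound <= (1-delta)^n
= (1 - 0.5000)^12
= 0.5000^12
= 2.4414e-04

2.4414e-04


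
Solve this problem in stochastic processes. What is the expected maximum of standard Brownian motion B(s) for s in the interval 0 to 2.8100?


E(max B(s)) = sqrt(2t/pi)
= sqrt(2*2.8100/pi)
= sqrt(1.7889)
= 1.3375

1.3375


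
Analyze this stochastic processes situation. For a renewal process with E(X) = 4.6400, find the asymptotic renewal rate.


Long-run renewal rate = 1/E(X)
= 1/4.6400
= 0.2155

0.2155


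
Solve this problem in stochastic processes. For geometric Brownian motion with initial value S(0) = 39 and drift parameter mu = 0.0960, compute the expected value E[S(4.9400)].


E[S(t)] = S(0) * exp(mu * t)
= 39 * exp(0.0960 * 4.9400)
= 39 * 1.6068
= 62.6649

62.6649


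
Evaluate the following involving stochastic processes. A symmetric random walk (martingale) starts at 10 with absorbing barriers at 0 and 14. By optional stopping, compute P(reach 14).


By optional stopping theorem: E(M at tau) = M(0) = 10
P(hit 14)*14 + P(hit 0)*0 = 10
P(hit 14) = (10 - 0)/(14 - 0) = 5/7 = 0.7143

0.7143


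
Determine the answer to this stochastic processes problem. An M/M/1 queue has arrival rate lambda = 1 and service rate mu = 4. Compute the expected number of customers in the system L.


rho = 1/4 = 0.2500
L = rho/(1-rho)
= 0.2500/0.7500
= 0.3333

0.3333


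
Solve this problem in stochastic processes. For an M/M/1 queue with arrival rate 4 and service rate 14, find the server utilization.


rho = lambda/mu
= 4/14
= 0.2857

0.2857


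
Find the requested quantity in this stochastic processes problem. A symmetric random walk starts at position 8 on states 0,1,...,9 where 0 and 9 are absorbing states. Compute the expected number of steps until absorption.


For symmetric RW on 0,...,N with absorbing barriers, E(i) = i*(N-i)
E(8) = 8 * 1 = 8

8


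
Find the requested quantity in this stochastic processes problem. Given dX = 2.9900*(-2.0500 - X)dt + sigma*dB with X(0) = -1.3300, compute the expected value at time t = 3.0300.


E[X(t)] = mu + (X(0) - mu)*exp(-theta*t)
= -2.0500 + (-1.3300 - -2.0500)*exp(-2.9900*3.0300)
= -2.0500 + 0.7200 * 1.1626e-04
= -2.0499

-2.0499


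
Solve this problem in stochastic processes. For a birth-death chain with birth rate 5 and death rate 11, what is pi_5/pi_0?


For birth-death process, pi_n/pi_0 = (lambda/mu)^n
= (5/11)^5
= 0.0194

0.0194


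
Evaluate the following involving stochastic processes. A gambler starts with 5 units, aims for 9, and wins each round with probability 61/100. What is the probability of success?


Gambler's ruin formula:
r = q/p = 0.3900/0.6100 = 0.6393
P(win) = (1 - r^i)/(1 - r^N)
= (1 - 0.6393^5)/(1 - 0.6393^9)
= 0.9094

0.9094


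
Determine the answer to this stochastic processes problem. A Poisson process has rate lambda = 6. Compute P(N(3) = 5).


P(N(t)=k) = (lambda*t)^k * exp(-lambda*t) / k!
lambda*t = 18
= 18^5 * exp(-18) / 5!
= 1889568 * 1.5230e-08 / 120
= 2.3982e-04

2.3982e-04


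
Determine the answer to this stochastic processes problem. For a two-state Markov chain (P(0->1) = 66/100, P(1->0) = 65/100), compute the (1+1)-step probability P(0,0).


P^2 = P^1 * P^1
Computing via matrix multiplication of the transition matrix.
Entry (0,0) of P^2 = 0.5446

0.5446


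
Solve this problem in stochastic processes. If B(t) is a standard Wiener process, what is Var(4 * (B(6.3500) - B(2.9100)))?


Var(alpha*(B(t)-B(s))) = alpha^2 * (t-s)
= 4^2 * (6.3500 - 2.9100)
= 16 * 3.4400
= 55.0400

55.0400


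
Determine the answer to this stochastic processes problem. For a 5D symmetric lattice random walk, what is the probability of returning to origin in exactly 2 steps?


P(return in 2 steps) = P(reverse first step) = 1/(2d)
= 1/10
= 0.1000

0.1000


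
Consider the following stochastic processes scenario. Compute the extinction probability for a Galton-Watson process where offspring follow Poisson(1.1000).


Since mu = 1.1000 > 1, extinction prob q < 1.
Solve s = exp(mu*(s-1)) iteratively.
q = 0.8239

0.8239


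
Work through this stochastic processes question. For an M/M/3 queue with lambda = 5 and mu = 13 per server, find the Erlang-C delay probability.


a = lambda/mu = 0.3846
rho = a/c = 0.1282
Erlang-C formula applied:
C(c,a) = 0.0074

0.0074


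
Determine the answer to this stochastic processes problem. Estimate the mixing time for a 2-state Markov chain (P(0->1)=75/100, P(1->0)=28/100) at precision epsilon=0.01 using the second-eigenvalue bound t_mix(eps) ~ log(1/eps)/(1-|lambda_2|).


lambda_2 = |1 - p01 - p10| = |1 - 0.7500 - 0.2800| = 0.0300
t_mix ~ log(1/eps)/(1 - |lambda_2|)
= log(100)/(1 - 0.0300) = 4.6052/0.9700
= 4.7476

4.7476


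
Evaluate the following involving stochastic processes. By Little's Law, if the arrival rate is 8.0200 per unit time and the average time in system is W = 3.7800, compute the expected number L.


Little's Law: L = lambda * W
= 8.0200 * 3.7800
= 30.3156

30.3156


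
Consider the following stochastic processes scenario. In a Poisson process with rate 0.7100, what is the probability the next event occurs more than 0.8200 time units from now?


P(X > t) = exp(-lambda * t)
= exp(-0.7100 * 0.8200)
= exp(-0.5822) = 0.5587

0.5587


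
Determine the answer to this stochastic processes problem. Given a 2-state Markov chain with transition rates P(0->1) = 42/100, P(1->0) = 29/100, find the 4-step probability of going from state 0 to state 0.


Computing P^4 by matrix multiplication.
P = [[0.5800, 0.4200], [0.2900, 0.7100]]
After raising P to the power 4:
P^4(0,0) = 0.4126

0.4126


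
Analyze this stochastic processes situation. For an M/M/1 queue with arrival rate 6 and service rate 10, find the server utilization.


rho = lambda/mu
= 6/10
= 0.6000

0.6000


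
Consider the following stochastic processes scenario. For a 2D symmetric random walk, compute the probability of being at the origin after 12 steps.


P = C(12,6)^2 / 4^12
= 924^2 / 16777216
= 853776 / 16777216
= 0.0509

0.0509


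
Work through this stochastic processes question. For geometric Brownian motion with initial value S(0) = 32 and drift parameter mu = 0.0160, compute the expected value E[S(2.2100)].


E[S(t)] = S(0) * exp(mu * t)
= 32 * exp(0.0160 * 2.2100)
= 32 * 1.0360
= 33.1518

33.1518


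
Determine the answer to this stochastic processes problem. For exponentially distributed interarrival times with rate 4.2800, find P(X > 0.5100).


P(X > t) = exp(-lambda * t)
= exp(-4.2800 * 0.5100)
= exp(-2.1828) = 0.1127

0.1127


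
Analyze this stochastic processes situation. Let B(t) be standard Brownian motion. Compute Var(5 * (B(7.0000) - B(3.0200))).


Var(alpha*(B(t)-B(s))) = alpha^2 * (t-s)
= 5^2 * (7.0000 - 3.0200)
= 25 * 3.9800
= 99.5000

99.5000


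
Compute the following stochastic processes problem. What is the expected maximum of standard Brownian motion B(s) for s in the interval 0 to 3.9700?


E(max B(s)) = sqrt(2t/pi)
= sqrt(2*3.9700/pi)
= sqrt(2.5274)
= 1.5898

1.5898


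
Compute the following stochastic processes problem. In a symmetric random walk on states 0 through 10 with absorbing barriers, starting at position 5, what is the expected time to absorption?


For symmetric RW on 0,...,N with absorbing barriers, E(i) = i*(N-i)
E(5) = 5 * 5 = 25

25


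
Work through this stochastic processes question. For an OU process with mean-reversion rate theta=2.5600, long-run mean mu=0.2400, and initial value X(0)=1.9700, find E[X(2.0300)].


E[X(t)] = mu + (X(0) - mu)*exp(-theta*t)
= 0.2400 + (1.9700 - 0.2400)*exp(-2.5600*2.0300)
= 0.2400 + 1.7300 * 0.0055
= 0.2496

0.2496


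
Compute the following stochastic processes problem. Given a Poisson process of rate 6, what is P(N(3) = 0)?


P(N(t)=k) = (lambda*t)^k * exp(-lambda*t) / k!
lambda*t = 18
= 18^0 * exp(-18) / 0!
= 1 * 1.5230e-08 / 1
= 1.5230e-08

1.5230e-08


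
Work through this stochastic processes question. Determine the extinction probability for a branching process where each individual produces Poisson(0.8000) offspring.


Since mu = 0.8000 <= 1, extinction probability = 1.

1.0000


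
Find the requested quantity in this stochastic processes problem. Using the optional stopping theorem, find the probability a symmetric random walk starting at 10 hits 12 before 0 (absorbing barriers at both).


By optional stopping theorem: E(M at tau) = M(0) = 10
P(hit 12)*12 + P(hit 0)*0 = 10
P(hit 12) = (10 - 0)/(12 - 0) = 5/6 = 0.8333

0.8333


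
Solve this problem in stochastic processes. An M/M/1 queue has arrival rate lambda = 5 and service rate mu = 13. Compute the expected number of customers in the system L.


rho = 5/13 = 0.3846
L = rho/(1-rho)
= 0.3846/0.6154
= 0.6250

0.6250


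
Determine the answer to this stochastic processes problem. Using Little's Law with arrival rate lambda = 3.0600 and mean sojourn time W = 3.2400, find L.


Little's Law: L = lambda * W
= 3.0600 * 3.2400
= 9.9144

9.9144


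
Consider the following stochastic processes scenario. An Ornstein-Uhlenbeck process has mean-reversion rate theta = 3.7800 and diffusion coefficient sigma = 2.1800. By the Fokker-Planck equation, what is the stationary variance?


Stationary variance = sigma^2 / (2*theta)
= 2.1800^2 / (2*3.7800)
= 4.7524 / 7.5600
= 0.6286

0.6286


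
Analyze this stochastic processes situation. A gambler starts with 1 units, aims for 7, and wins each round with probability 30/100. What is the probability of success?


Gambler's ruin formula:
r = q/p = 0.7000/0.3000 = 2.3333
P(win) = (1 - r^i)/(1 - r^N)
= (1 - 2.3333^1)/(1 - 2.3333^7)
= 0.0036

0.0036


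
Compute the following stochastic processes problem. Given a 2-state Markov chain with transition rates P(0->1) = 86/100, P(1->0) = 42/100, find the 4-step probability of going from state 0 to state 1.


Computing P^4 by matrix multiplication.
P = [[0.1400, 0.8600], [0.4200, 0.5800]]
After raising P to the power 4:
P^4(0,1) = 0.6677

0.6677


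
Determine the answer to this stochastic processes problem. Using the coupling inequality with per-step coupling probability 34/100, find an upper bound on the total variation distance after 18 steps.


TV distance bound <= (1-delta)^n
= (1 - 0.3400)^18
= 0.6600^18
= 5.6466e-04

5.6466e-04


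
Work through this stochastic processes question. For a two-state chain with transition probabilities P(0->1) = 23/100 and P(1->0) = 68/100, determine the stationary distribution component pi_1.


Stationary distribution: pi_0 = p10/(p01+p10), pi_1 = p01/(p01+p10)
p01 = 0.2300, p10 = 0.6800
pi_1 = 0.2527

0.2527


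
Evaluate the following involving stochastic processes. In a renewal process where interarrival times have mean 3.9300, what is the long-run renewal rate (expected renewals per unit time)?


Long-run renewal rate = 1/E(X)
= 1/3.9300
= 0.2545

0.2545


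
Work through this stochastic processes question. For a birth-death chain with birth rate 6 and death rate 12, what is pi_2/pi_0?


For birth-death process, pi_n/pi_0 = (lambda/mu)^n
= (6/12)^2
= 0.2500

0.2500


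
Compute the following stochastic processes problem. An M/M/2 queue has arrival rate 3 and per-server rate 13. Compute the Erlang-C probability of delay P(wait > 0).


a = lambda/mu = 0.2308
rho = a/c = 0.1154
Erlang-C formula applied:
C(c,a) = 0.0239

0.0239


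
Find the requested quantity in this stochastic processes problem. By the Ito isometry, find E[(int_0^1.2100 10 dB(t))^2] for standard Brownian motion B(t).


By Ito isometry: E[(int f dB)^2] = int f^2 dt
= 10^2 * 1.2100
= 100 * 1.2100 = 121.0000

121.0000


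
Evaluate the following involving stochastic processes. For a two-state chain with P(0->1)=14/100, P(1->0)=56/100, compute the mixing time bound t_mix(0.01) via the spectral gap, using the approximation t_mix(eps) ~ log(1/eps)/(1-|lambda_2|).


lambda_2 = |1 - p01 - p10| = |1 - 0.1400 - 0.5600| = 0.3000
t_mix ~ log(1/eps)/(1 - |lambda_2|)
= log(100)/(1 - 0.3000) = 4.6052/0.7000
= 6.5788

6.5788


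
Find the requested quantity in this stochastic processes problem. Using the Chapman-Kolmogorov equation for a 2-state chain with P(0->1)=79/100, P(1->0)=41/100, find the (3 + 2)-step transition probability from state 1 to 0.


P^5 = P^3 * P^2
Computing via matrix multiplication of the transition matrix.
Entry (1,0) of P^5 = 0.3418

0.3418


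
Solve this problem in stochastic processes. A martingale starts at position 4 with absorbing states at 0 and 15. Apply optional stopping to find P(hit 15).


By optional stopping theorem: E(M at tau) = M(0) = 4
P(hit 15)*15 + P(hit 0)*0 = 4
P(hit 15) = (4 - 0)/(15 - 0) = 4/15 = 0.2667

0.2667


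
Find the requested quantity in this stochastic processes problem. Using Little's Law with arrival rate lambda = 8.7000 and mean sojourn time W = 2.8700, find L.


Little's Law: L = lambda * W
= 8.7000 * 2.8700
= 24.9690

24.9690


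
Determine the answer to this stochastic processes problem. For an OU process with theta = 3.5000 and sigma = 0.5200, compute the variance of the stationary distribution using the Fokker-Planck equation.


Stationary variance = sigma^2 / (2*theta)
= 0.5200^2 / (2*3.5000)
= 0.2704 / 7.0000
= 0.0386

0.0386


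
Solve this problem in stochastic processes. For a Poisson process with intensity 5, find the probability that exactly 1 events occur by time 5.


P(N(t)=k) = (lambda*t)^k * exp(-lambda*t) / k!
lambda*t = 25
= 25^1 * exp(-25) / 1!
= 25 * 1.3888e-11 / 1
= 3.4720e-10

3.4720e-10


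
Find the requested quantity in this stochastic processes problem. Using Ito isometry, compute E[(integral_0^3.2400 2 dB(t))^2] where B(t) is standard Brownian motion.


By Ito isometry: E[(int f dB)^2] = int f^2 dt
= 2^2 * 3.2400
= 4 * 3.2400 = 12.9600

12.9600


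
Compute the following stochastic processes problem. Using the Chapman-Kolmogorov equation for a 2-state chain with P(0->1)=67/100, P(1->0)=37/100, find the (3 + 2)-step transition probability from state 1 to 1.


P^5 = P^3 * P^2
Computing via matrix multiplication of the transition matrix.
Entry (1,1) of P^5 = 0.6442

0.6442


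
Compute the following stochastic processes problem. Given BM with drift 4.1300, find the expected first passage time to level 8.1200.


Expected first passage time = a/mu
= 8.1200/4.1300
= 1.9661

1.9661


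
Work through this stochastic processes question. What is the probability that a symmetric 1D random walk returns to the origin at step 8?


P(S(8) = 0) = C(8,4) / 4^4
= 70 / 256
= 0.2734

0.2734


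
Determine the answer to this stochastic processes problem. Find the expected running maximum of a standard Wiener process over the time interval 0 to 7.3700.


E(max B(s)) = sqrt(2t/pi)
= sqrt(2*7.3700/pi)
= sqrt(4.6919)
= 2.1661

2.1661


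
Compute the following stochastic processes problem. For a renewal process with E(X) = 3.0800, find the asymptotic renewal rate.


Long-run renewal rate = 1/E(X)
= 1/3.0800
= 0.3247

0.3247


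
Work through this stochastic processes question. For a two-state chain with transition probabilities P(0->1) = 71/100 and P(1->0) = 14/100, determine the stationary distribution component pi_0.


Stationary distribution: pi_0 = p10/(p01+p10), pi_1 = p01/(p01+p10)
p01 = 0.7100, p10 = 0.1400
pi_0 = 0.1647

0.1647


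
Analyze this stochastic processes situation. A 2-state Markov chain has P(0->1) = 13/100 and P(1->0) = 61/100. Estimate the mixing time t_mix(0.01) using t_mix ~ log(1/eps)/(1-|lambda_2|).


lambda_2 = |1 - p01 - p10| = |1 - 0.1300 - 0.6100| = 0.2600
t_mix ~ log(1/eps)/(1 - |lambda_2|)
= log(100)/(1 - 0.2600) = 4.6052/0.7400
= 6.2232

6.2232


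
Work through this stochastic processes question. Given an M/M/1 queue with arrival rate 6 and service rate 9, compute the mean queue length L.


rho = 6/9 = 0.6667
L = rho/(1-rho)
= 0.6667/0.3333
= 2.0000

2.0000


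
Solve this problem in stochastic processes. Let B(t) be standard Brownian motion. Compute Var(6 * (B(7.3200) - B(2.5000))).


Var(alpha*(B(t)-B(s))) = alpha^2 * (t-s)
= 6^2 * (7.3200 - 2.5000)
= 36 * 4.8200
= 173.5200

173.5200


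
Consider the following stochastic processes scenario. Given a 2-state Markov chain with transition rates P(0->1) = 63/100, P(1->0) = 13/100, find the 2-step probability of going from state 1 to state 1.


Computing P^2 by matrix multiplication.
P = [[0.3700, 0.6300], [0.1300, 0.8700]]
After raising P to the power 2:
P^2(1,1) = 0.8388

0.8388


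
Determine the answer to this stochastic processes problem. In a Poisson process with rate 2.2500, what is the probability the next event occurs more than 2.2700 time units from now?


P(X > t) = exp(-lambda * t)
= exp(-2.2500 * 2.2700)
= exp(-5.1075) = 0.0061

0.0061


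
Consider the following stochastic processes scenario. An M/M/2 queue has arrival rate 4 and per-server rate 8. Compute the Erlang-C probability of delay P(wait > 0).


a = lambda/mu = 0.5000
rho = a/c = 0.2500
Erlang-C formula applied:
C(c,a) = 0.1000

0.1000


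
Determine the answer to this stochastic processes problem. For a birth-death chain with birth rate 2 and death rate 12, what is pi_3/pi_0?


For birth-death process, pi_n/pi_0 = (lambda/mu)^n
= (2/12)^3
= 0.0046

0.0046


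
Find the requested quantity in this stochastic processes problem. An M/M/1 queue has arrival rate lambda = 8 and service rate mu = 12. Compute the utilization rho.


rho = lambda/mu
= 8/12
= 0.6667

0.6667


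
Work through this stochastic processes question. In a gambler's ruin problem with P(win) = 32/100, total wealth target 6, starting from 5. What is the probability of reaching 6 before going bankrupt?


Gambler's ruin formula:
r = q/p = 0.6800/0.3200 = 2.1250
P(win) = (1 - r^i)/(1 - r^N)
= (1 - 2.1250^5)/(1 - 2.1250^6)
= 0.4648

0.4648


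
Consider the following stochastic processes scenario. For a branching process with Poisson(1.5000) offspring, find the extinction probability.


Since mu = 1.5000 > 1, extinction prob q < 1.
Solve s = exp(mu*(s-1)) iteratively.
q = 0.4172

0.4172


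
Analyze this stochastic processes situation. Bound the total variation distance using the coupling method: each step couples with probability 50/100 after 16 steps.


TV distance bound <= (1-delta)^n
= (1 - 0.5000)^16
= 0.5000^16
= 1.5259e-05

1.5259e-05


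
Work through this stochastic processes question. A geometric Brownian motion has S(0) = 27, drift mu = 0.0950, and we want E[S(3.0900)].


E[S(t)] = S(0) * exp(mu * t)
= 27 * exp(0.0950 * 3.0900)
= 27 * 1.3412
= 36.2119

36.2119


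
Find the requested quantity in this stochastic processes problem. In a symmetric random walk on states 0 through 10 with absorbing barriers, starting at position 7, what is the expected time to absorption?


For symmetric RW on 0,...,N with absorbing barriers, E(i) = i*(N-i)
E(7) = 7 * 3 = 21

21


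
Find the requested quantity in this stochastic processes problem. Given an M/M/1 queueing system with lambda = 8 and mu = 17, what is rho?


rho = lambda/mu
= 8/17
= 0.4706

0.4706


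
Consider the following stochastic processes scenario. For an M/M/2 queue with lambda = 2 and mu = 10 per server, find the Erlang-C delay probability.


a = lambda/mu = 0.2000
rho = a/c = 0.1000
Erlang-C formula applied:
C(c,a) = 0.0182

0.0182


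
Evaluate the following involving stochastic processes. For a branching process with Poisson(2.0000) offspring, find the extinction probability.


Since mu = 2.0000 > 1, extinction prob q < 1.
Solve s = exp(mu*(s-1)) iteratively.
q = 0.2032

0.2032


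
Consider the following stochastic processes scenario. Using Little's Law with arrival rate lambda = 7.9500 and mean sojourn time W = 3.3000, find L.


Little's Law: L = lambda * W
= 7.9500 * 3.3000
= 26.2350

26.2350


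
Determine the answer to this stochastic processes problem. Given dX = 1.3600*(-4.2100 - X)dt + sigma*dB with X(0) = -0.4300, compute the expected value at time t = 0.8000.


E[X(t)] = mu + (X(0) - mu)*exp(-theta*t)
= -4.2100 + (-0.4300 - -4.2100)*exp(-1.3600*0.8000)
= -4.2100 + 3.7800 * 0.3369
= -2.9366

-2.9366


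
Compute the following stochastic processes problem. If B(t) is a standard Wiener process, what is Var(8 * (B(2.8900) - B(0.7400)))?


Var(alpha*(B(t)-B(s))) = alpha^2 * (t-s)
= 8^2 * (2.8900 - 0.7400)
= 64 * 2.1500
= 137.6000

137.6000


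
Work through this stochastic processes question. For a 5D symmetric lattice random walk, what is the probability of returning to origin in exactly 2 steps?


P(return in 2 steps) = P(reverse first step) = 1/(2d)
= 1/10
= 0.1000

0.1000


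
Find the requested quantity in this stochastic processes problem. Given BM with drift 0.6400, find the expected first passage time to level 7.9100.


Expected first passage time = a/mu
= 7.9100/0.6400
= 12.3594

12.3594


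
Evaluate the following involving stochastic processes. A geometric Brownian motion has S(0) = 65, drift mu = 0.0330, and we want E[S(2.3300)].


E[S(t)] = S(0) * exp(mu * t)
= 65 * exp(0.0330 * 2.3300)
= 65 * 1.0799
= 70.1950

70.1950


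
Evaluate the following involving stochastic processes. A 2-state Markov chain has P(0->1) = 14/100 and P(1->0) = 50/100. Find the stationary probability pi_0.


Stationary distribution: pi_0 = p10/(p01+p10), pi_1 = p01/(p01+p10)
p01 = 0.1400, p10 = 0.5000
pi_0 = 0.7812

0.7812


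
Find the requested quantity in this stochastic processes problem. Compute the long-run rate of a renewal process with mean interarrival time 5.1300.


Long-run renewal rate = 1/E(X)
= 1/5.1300
= 0.1949

0.1949


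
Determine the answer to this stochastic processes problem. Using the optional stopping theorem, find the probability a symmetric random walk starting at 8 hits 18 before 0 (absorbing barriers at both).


By optional stopping theorem: E(M at tau) = M(0) = 8
P(hit 18)*18 + P(hit 0)*0 = 8
P(hit 18) = (8 - 0)/(18 - 0) = 4/9 = 0.4444

0.4444


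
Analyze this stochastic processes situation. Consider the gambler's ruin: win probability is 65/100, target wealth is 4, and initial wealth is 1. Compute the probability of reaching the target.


Gambler's ruin formula:
r = q/p = 0.3500/0.6500 = 0.5385
P(win) = (1 - r^i)/(1 - r^N)
= (1 - 0.5385^1)/(1 - 0.5385^4)
= 0.5039

0.5039


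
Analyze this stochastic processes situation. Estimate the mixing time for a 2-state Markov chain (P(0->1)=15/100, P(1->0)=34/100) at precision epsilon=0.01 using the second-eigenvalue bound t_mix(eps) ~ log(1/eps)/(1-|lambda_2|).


lambda_2 = |1 - p01 - p10| = |1 - 0.1500 - 0.3400| = 0.5100
t_mix ~ log(1/eps)/(1 - |lambda_2|)
= log(100)/(1 - 0.5100) = 4.6052/0.4900
= 9.3983

9.3983


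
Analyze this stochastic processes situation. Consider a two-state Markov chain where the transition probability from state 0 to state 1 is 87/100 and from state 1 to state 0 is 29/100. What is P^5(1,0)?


Computing P^5 by matrix multiplication.
P = [[0.1300, 0.8700], [0.2900, 0.7100]]
After raising P to the power 5:
P^5(1,0) = 0.2500

0.2500


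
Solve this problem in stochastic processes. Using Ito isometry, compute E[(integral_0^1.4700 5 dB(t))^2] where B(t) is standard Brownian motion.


By Ito isometry: E[(int f dB)^2] = int f^2 dt
= 5^2 * 1.4700
= 25 * 1.4700 = 36.7500

36.7500


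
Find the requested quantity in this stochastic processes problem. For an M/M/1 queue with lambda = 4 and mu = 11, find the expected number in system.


rho = 4/11 = 0.3636
L = rho/(1-rho)
= 0.3636/0.6364
= 0.5714

0.5714


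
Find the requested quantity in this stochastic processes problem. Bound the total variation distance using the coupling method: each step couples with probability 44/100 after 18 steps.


TV distance bound <= (1-delta)^n
= (1 - 0.4400)^18
= 0.5600^18
= 2.9335e-05

2.9335e-05


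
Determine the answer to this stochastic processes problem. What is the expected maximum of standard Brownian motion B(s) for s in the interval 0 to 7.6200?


E(max B(s)) = sqrt(2t/pi)
= sqrt(2*7.6200/pi)
= sqrt(4.8510)
= 2.2025

2.2025


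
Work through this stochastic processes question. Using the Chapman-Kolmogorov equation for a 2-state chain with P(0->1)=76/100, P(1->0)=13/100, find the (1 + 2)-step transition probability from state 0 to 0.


P^3 = P^1 * P^2
Computing via matrix multiplication of the transition matrix.
Entry (0,0) of P^3 = 0.1472

0.1472


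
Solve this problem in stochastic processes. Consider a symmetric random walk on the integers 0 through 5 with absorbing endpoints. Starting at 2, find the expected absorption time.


For symmetric RW on 0,...,N with absorbing barriers, E(i) = i*(N-i)
E(2) = 2 * 3 = 6

6


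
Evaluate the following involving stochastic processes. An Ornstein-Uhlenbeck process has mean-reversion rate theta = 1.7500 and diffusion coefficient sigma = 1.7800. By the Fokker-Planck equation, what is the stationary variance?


Stationary variance = sigma^2 / (2*theta)
= 1.7800^2 / (2*1.7500)
= 3.1684 / 3.5000
= 0.9053

0.9053


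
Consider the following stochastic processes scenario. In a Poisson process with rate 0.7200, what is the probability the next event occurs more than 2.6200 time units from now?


P(X > t) = exp(-lambda * t)
= exp(-0.7200 * 2.6200)
= exp(-1.8864) = 0.1516

0.1516


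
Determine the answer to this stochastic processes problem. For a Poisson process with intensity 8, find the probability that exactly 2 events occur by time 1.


P(N(t)=k) = (lambda*t)^k * exp(-lambda*t) / k!
lambda*t = 8
= 8^2 * exp(-8) / 2!
= 64 * 3.3546e-04 / 2
= 0.0107

0.0107


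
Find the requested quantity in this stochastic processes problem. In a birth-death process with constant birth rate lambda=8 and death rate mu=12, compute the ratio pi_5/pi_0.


For birth-death process, pi_n/pi_0 = (lambda/mu)^n
= (8/12)^5
= 0.1317

0.1317


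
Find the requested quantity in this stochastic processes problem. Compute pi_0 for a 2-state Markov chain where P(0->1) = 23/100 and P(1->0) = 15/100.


Stationary distribution: pi_0 = p10/(p01+p10), pi_1 = p01/(p01+p10)
p01 = 0.2300, p10 = 0.1500
pi_0 = 0.3947

0.3947


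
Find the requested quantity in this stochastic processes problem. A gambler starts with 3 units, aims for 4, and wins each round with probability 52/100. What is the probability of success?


Gambler's ruin formula:
r = q/p = 0.4800/0.5200 = 0.9231
P(win) = (1 - r^i)/(1 - r^N)
= (1 - 0.9231^3)/(1 - 0.9231^4)
= 0.7792

0.7792


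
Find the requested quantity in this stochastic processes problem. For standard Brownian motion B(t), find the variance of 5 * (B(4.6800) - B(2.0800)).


Var(alpha*(B(t)-B(s))) = alpha^2 * (t-s)
= 5^2 * (4.6800 - 2.0800)
= 25 * 2.6000
= 65.0000

65.0000


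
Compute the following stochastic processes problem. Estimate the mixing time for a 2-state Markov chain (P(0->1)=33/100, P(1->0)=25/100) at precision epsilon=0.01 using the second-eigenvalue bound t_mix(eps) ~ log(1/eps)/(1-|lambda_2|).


lambda_2 = |1 - p01 - p10| = |1 - 0.3300 - 0.2500| = 0.4200
t_mix ~ log(1/eps)/(1 - |lambda_2|)
= log(100)/(1 - 0.4200) = 4.6052/0.5800
= 7.9399

7.9399


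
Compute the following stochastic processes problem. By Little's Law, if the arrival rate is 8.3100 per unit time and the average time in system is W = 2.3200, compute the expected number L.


Little's Law: L = lambda * W
= 8.3100 * 2.3200
= 19.2792

19.2792


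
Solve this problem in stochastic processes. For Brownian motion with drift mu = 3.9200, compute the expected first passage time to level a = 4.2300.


Expected first passage time = a/mu
= 4.2300/3.9200
= 1.0791

1.0791


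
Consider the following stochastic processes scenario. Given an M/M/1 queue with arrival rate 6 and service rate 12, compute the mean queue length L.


rho = 6/12 = 0.5000
L = rho/(1-rho)
= 0.5000/0.5000
= 1.0000

1.0000


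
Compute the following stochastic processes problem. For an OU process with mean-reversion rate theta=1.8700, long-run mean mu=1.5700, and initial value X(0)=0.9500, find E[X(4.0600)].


E[X(t)] = mu + (X(0) - mu)*exp(-theta*t)
= 1.5700 + (0.9500 - 1.5700)*exp(-1.8700*4.0600)
= 1.5700 + -0.6200 * 5.0437e-04
= 1.5697

1.5697


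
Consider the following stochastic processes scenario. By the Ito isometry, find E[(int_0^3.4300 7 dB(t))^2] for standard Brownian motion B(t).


By Ito isometry: E[(int f dB)^2] = int f^2 dt
= 7^2 * 3.4300
= 49 * 3.4300 = 168.0700

168.0700


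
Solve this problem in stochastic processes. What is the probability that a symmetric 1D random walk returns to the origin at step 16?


P(S(16) = 0) = C(16,8) / 4^8
= 12870 / 65536
= 0.1964

0.1964


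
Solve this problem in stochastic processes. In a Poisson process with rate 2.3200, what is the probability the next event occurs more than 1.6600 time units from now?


P(X > t) = exp(-lambda * t)
= exp(-2.3200 * 1.6600)
= exp(-3.8512) = 0.0213

0.0213


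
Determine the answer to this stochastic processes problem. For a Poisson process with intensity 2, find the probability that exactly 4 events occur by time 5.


P(N(t)=k) = (lambda*t)^k * exp(-lambda*t) / k!
lambda*t = 10
= 10^4 * exp(-10) / 4!
= 10000 * 4.5400e-05 / 24
= 0.0189

0.0189


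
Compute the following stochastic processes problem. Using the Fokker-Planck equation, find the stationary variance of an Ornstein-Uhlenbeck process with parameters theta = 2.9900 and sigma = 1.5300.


Stationary variance = sigma^2 / (2*theta)
= 1.5300^2 / (2*2.9900)
= 2.3409 / 5.9800
= 0.3915

0.3915


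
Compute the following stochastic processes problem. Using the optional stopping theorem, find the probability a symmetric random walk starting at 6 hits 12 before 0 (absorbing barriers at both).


By optional stopping theorem: E(M at tau) = M(0) = 6
P(hit 12)*12 + P(hit 0)*0 = 6
P(hit 12) = (6 - 0)/(12 - 0) = 1/2 = 0.5000

0.5000


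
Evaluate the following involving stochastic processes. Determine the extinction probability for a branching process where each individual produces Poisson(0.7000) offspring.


Since mu = 0.7000 <= 1, extinction probability = 1.

1.0000


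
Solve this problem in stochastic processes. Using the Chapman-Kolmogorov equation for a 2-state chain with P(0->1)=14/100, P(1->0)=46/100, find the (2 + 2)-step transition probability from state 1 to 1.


P^4 = P^2 * P^2
Computing via matrix multiplication of the transition matrix.
Entry (1,1) of P^4 = 0.2530

0.2530


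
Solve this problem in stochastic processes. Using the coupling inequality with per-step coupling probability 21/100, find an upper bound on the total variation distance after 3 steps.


TV distance bound <= (1-delta)^n
= (1 - 0.2100)^3
= 0.7900^3
= 0.4930

0.4930


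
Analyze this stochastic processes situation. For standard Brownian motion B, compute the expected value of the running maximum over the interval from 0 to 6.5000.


E(max B(s)) = sqrt(2t/pi)
= sqrt(2*6.5000/pi)
= sqrt(4.1380)
= 2.0342

2.0342


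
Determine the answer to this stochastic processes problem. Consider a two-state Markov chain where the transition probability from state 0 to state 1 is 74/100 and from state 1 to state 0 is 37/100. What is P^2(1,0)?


Computing P^2 by matrix multiplication.
P = [[0.2600, 0.7400], [0.3700, 0.6300]]
After raising P to the power 2:
P^2(1,0) = 0.3293

0.3293


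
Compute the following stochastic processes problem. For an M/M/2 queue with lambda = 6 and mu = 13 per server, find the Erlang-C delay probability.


a = lambda/mu = 0.4615
rho = a/c = 0.2308
Erlang-C formula applied:
C(c,a) = 0.0865

0.0865


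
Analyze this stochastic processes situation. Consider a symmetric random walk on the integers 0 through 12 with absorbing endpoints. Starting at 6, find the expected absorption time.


For symmetric RW on 0,...,N with absorbing barriers, E(i) = i*(N-i)
E(6) = 6 * 6 = 36

36
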